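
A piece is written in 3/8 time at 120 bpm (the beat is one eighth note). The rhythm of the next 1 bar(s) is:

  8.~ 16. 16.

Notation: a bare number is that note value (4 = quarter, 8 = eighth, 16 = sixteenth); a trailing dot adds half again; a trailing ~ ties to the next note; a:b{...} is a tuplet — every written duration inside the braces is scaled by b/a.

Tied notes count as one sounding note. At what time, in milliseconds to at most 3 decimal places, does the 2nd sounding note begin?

note 2 onset = 9/4b = 1125.0ms

1. 0.0ms @ 0 + 1125.0ms (9/4)
2. 1125.0ms @ 9/4 + 375.0ms (3/4)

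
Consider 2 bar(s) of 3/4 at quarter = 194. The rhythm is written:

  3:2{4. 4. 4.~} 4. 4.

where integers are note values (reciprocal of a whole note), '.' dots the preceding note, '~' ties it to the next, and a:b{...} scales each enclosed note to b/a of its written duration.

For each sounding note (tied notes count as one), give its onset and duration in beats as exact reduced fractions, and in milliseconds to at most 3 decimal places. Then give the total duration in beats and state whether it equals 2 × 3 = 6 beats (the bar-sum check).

1) 0.0ms=0b +309.278ms=1b
2) 309.278ms=1b +309.278ms=1b
3) 618.557ms=2b +773.196ms=5/2b
4) 1391.753ms=9/2b +463.918ms=3/2b
Σ=6b of 6 (194bpm 3/4) — PASS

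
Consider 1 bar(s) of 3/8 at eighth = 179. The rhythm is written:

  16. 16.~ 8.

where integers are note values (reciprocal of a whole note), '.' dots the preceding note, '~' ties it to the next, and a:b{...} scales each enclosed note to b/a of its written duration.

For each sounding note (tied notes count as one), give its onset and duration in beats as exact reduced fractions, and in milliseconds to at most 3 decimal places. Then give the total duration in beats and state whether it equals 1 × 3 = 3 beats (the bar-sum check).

1) 0.0ms=0b +251.397ms=3/4b
2) 251.397ms=3/4b +754.19ms=9/4b
Σ=3b of 3 (179bpm 3/8) — PASS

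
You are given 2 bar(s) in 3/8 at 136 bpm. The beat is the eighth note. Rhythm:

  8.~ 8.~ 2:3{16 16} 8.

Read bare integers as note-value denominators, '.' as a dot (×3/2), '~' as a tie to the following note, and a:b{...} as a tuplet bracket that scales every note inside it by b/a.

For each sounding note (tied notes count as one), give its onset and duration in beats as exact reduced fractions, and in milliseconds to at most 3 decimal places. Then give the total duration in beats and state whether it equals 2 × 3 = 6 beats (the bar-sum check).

1) 0.0ms=0b +1654.412ms=15/4b
2) 1654.412ms=15/4b +330.882ms=3/4b
3) 1985.294ms=9/2b +661.765ms=3/2b
Σ=6b of 6 (136bpm 3/8) — PASS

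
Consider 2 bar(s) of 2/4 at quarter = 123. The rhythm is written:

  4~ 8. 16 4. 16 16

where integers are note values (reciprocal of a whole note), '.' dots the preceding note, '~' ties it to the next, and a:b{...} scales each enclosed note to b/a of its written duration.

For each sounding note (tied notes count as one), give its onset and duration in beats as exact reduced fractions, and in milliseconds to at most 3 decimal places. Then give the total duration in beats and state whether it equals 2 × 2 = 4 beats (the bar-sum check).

1) 0.0ms=0b +853.659ms=7/4b
2) 853.659ms=7/4b +121.951ms=1/4b
3) 975.61ms=2b +731.707ms=3/2b
4) 1707.317ms=7/2b +121.951ms=1/4b
5) 1829.268ms=15/4b +121.951ms=1/4b
Σ=4b of 4 (123bpm 2/4) — PASS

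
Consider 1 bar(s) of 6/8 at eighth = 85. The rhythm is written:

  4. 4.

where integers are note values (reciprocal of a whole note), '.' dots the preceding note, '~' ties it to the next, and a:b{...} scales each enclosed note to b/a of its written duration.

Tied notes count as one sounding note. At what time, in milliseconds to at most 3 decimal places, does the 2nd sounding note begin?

1. 0.0ms @ 0 + 2117.647ms (3)
2. 2117.647ms @ 3 + 2117.647ms (3)

note 2 onset = 3b = 2117.647ms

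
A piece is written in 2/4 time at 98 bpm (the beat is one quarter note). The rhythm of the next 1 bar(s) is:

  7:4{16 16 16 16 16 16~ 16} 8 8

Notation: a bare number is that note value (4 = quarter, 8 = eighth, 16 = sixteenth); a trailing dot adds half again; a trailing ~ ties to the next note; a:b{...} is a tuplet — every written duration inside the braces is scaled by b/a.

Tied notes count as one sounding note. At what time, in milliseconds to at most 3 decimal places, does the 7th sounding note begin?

note 7 onset = 1b = 612.245ms

1. 0.0ms @ 0 + 87.464ms (1/7)
2. 87.464ms @ 1/7 + 87.464ms (1/7)
3. 174.927ms @ 2/7 + 87.464ms (1/7)
4. 262.391ms @ 3/7 + 87.464ms (1/7)
5. 349.854ms @ 4/7 + 87.464ms (1/7)
6. 437.318ms @ 5/7 + 174.927ms (2/7)
7. 612.245ms @ 1 + 306.122ms (1/2)
8. 918.367ms @ 3/2 + 306.122ms (1/2)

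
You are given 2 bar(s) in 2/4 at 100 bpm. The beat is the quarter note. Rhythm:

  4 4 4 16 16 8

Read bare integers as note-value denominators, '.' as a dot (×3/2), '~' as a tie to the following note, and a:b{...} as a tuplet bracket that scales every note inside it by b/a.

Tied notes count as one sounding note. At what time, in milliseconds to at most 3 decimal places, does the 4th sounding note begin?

note 4 onset = 3b = 1800.0ms

1. 0.0ms @ 0 + 600.0ms (1)
2. 600.0ms @ 1 + 600.0ms (1)
3. 1200.0ms @ 2 + 600.0ms (1)
4. 1800.0ms @ 3 + 150.0ms (1/4)
5. 1950.0ms @ 13/4 + 150.0ms (1/4)
6. 2100.0ms @ 7/2 + 300.0ms (1/2)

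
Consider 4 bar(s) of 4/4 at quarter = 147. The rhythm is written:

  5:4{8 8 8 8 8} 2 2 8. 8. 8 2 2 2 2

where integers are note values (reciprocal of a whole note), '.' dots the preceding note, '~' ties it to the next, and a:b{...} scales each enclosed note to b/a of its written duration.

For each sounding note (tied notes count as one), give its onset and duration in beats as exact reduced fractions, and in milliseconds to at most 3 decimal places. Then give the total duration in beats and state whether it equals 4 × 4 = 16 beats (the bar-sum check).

1) 0.0ms=0b +163.265ms=2/5b
2) 163.265ms=2/5b +163.265ms=2/5b
3) 326.531ms=4/5b +163.265ms=2/5b
4) 489.796ms=6/5b +163.265ms=2/5b
5) 653.061ms=8/5b +163.265ms=2/5b
6) 816.327ms=2b +816.327ms=2b
7) 1632.653ms=4b +816.327ms=2b
8) 2448.98ms=6b +306.122ms=3/4b
9) 2755.102ms=27/4b +306.122ms=3/4b
10) 3061.224ms=15/2b +204.082ms=1/2b
11) 3265.306ms=8b +816.327ms=2b
12) 4081.633ms=10b +816.327ms=2b
13) 4897.959ms=12b +816.327ms=2b
14) 5714.286ms=14b +816.327ms=2b
Σ=16b of 16 (147bpm 4/4) — PASS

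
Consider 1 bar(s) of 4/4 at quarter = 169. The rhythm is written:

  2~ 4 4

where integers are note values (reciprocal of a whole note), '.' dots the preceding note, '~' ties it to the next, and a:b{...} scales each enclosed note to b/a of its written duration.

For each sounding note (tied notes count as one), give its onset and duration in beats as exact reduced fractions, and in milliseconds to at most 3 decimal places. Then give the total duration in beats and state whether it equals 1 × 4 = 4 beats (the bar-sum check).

1) 0.0ms=0b +1065.089ms=3b
2) 1065.089ms=3b +355.03ms=1b
Σ=4b of 4 (169bpm 4/4) — PASS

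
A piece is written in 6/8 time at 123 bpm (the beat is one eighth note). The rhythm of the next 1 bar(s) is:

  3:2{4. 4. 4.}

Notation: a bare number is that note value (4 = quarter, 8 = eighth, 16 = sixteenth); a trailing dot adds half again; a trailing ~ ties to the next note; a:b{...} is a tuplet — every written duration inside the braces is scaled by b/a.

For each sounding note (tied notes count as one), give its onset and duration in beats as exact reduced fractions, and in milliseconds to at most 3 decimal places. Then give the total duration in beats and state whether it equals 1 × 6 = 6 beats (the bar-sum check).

1) 0.0ms=0b +975.61ms=2b
2) 975.61ms=2b +975.61ms=2b
3) 1951.22ms=4b +975.61ms=2b
Σ=6b of 6 (123bpm 6/8) — PASS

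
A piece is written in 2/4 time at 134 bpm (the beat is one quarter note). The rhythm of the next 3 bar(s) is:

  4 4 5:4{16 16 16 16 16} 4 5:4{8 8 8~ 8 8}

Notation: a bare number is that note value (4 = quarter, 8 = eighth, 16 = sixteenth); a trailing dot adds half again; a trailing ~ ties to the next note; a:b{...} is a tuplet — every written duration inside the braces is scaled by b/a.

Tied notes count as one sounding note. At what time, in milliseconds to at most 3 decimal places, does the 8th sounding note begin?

1. 0.0ms @ 0 + 447.761ms (1)
2. 447.761ms @ 1 + 447.761ms (1)
3. 895.522ms @ 2 + 89.552ms (1/5)
4. 985.075ms @ 11/5 + 89.552ms (1/5)
5. 1074.627ms @ 12/5 + 89.552ms (1/5)
6. 1164.179ms @ 13/5 + 89.552ms (1/5)
7. 1253.731ms @ 14/5 + 89.552ms (1/5)
8. 1343.284ms @ 3 + 447.761ms (1)
9. 1791.045ms @ 4 + 179.104ms (2/5)
10. 1970.149ms @ 22/5 + 179.104ms (2/5)
11. 2149.254ms @ 24/5 + 358.209ms (4/5)
12. 2507.463ms @ 28/5 + 179.104ms (2/5)

note 8 onset = 3b = 1343.284ms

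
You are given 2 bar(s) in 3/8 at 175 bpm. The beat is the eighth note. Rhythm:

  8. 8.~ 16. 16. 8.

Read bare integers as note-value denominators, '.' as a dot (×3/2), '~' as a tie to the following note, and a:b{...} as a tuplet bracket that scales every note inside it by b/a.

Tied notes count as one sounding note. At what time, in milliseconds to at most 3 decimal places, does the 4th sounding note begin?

1. 0.0ms @ 0 + 514.286ms (3/2)
2. 514.286ms @ 3/2 + 771.429ms (9/4)
3. 1285.714ms @ 15/4 + 257.143ms (3/4)
4. 1542.857ms @ 9/2 + 514.286ms (3/2)

note 4 onset = 9/2b = 1542.857ms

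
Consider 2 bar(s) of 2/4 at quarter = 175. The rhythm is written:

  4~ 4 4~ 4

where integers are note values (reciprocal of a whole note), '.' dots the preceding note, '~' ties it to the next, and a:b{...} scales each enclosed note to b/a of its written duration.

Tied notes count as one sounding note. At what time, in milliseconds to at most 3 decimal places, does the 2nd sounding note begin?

1. 0.0ms @ 0 + 685.714ms (2)
2. 685.714ms @ 2 + 685.714ms (2)

note 2 onset = 2b = 685.714ms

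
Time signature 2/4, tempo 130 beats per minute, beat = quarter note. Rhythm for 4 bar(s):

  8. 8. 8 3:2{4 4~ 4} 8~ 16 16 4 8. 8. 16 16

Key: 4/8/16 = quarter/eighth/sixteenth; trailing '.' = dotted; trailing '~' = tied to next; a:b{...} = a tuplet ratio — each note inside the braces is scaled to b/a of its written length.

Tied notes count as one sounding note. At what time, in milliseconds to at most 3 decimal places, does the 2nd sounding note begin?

note 2 onset = 3/4b = 346.154ms

1. 0.0ms @ 0 + 346.154ms (3/4)
2. 346.154ms @ 3/4 + 346.154ms (3/4)
3. 692.308ms @ 3/2 + 230.769ms (1/2)
4. 923.077ms @ 2 + 307.692ms (2/3)
5. 1230.769ms @ 8/3 + 615.385ms (4/3)
6. 1846.154ms @ 4 + 346.154ms (3/4)
7. 2192.308ms @ 19/4 + 115.385ms (1/4)
8. 2307.692ms @ 5 + 461.538ms (1)
9. 2769.231ms @ 6 + 346.154ms (3/4)
10. 3115.385ms @ 27/4 + 346.154ms (3/4)
11. 3461.538ms @ 15/2 + 115.385ms (1/4)
12. 3576.923ms @ 31/4 + 115.385ms (1/4)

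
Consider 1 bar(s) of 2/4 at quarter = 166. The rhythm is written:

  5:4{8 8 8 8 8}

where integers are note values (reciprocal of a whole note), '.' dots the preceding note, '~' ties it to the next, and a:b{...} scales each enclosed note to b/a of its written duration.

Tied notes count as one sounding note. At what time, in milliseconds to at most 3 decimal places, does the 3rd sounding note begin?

note 3 onset = 4/5b = 289.157ms

1. 0.0ms @ 0 + 144.578ms (2/5)
2. 144.578ms @ 2/5 + 144.578ms (2/5)
3. 289.157ms @ 4/5 + 144.578ms (2/5)
4. 433.735ms @ 6/5 + 144.578ms (2/5)
5. 578.313ms @ 8/5 + 144.578ms (2/5)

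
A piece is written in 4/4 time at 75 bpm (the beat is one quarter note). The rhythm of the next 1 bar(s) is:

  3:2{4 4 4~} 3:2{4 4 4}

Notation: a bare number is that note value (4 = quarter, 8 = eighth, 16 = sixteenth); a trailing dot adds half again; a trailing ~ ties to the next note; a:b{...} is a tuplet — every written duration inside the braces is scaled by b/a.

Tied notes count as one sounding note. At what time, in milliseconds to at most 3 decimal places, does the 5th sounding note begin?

note 5 onset = 10/3b = 2666.667ms

1. 0.0ms @ 0 + 533.333ms (2/3)
2. 533.333ms @ 2/3 + 533.333ms (2/3)
3. 1066.667ms @ 4/3 + 1066.667ms (4/3)
4. 2133.333ms @ 8/3 + 533.333ms (2/3)
5. 2666.667ms @ 10/3 + 533.333ms (2/3)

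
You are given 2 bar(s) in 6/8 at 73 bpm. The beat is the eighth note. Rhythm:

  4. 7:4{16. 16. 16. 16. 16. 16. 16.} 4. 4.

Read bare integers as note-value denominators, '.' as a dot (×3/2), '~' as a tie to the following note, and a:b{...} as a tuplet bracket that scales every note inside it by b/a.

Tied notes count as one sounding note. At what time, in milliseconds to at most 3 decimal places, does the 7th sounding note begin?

1. 0.0ms @ 0 + 2465.753ms (3)
2. 2465.753ms @ 3 + 352.25ms (3/7)
3. 2818.004ms @ 24/7 + 352.25ms (3/7)
4. 3170.254ms @ 27/7 + 352.25ms (3/7)
5. 3522.505ms @ 30/7 + 352.25ms (3/7)
6. 3874.755ms @ 33/7 + 352.25ms (3/7)
7. 4227.006ms @ 36/7 + 352.25ms (3/7)
8. 4579.256ms @ 39/7 + 352.25ms (3/7)
9. 4931.507ms @ 6 + 2465.753ms (3)
10. 7397.26ms @ 9 + 2465.753ms (3)

note 7 onset = 36/7b = 4227.006ms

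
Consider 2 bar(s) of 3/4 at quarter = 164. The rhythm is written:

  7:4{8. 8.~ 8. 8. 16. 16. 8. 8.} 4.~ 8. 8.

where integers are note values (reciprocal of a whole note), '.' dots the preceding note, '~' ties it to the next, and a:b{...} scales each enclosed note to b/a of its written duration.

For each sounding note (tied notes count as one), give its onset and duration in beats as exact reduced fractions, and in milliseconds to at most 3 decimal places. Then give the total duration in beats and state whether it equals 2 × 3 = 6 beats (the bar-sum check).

1) 0.0ms=0b +156.794ms=3/7b
2) 156.794ms=3/7b +313.589ms=6/7b
3) 470.383ms=9/7b +156.794ms=3/7b
4) 627.178ms=12/7b +78.397ms=3/14b
5) 705.575ms=27/14b +78.397ms=3/14b
6) 783.972ms=15/7b +156.794ms=3/7b
7) 940.767ms=18/7b +156.794ms=3/7b
8) 1097.561ms=3b +823.171ms=9/4b
9) 1920.732ms=21/4b +274.39ms=3/4b
Σ=6b of 6 (164bpm 3/4) — PASS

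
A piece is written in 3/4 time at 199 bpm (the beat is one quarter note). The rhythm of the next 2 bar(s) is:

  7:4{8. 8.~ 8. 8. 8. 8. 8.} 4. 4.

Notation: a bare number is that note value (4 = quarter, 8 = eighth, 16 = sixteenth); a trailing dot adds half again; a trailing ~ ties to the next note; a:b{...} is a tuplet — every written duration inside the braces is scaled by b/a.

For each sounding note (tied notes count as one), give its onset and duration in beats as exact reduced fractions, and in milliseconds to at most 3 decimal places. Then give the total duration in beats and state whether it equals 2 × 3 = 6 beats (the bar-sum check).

1) 0.0ms=0b +129.218ms=3/7b
2) 129.218ms=3/7b +258.435ms=6/7b
3) 387.653ms=9/7b +129.218ms=3/7b
4) 516.87ms=12/7b +129.218ms=3/7b
5) 646.088ms=15/7b +129.218ms=3/7b
6) 775.305ms=18/7b +129.218ms=3/7b
7) 904.523ms=3b +452.261ms=3/2b
8) 1356.784ms=9/2b +452.261ms=3/2b
Σ=6b of 6 (199bpm 3/4) — PASS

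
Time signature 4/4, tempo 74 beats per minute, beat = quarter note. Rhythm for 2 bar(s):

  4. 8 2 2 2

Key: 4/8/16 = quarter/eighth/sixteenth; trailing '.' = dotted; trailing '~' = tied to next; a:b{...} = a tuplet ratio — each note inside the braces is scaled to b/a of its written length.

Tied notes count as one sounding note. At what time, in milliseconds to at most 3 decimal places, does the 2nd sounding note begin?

1. 0.0ms @ 0 + 1216.216ms (3/2)
2. 1216.216ms @ 3/2 + 405.405ms (1/2)
3. 1621.622ms @ 2 + 1621.622ms (2)
4. 3243.243ms @ 4 + 1621.622ms (2)
5. 4864.865ms @ 6 + 1621.622ms (2)

note 2 onset = 3/2b = 1216.216ms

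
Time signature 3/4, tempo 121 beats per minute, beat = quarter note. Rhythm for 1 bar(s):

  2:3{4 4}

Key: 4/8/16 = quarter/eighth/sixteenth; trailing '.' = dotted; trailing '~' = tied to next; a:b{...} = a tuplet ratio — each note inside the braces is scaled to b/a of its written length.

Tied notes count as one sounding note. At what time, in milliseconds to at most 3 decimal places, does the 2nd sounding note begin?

note 2 onset = 3/2b = 743.802ms

1. 0.0ms @ 0 + 743.802ms (3/2)
2. 743.802ms @ 3/2 + 743.802ms (3/2)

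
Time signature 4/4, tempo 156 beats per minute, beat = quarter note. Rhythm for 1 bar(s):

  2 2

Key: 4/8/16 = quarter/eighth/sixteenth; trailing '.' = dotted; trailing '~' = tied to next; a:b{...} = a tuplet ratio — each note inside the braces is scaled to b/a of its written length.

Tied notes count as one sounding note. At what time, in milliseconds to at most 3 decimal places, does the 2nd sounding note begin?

1. 0.0ms @ 0 + 769.231ms (2)
2. 769.231ms @ 2 + 769.231ms (2)

note 2 onset = 2b = 769.231ms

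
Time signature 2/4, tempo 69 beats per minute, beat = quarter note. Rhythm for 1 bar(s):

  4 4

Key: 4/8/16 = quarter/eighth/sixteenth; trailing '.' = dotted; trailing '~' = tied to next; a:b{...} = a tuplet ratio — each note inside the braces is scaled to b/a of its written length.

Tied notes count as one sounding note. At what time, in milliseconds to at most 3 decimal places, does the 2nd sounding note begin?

note 2 onset = 1b = 869.565ms

1. 0.0ms @ 0 + 869.565ms (1)
2. 869.565ms @ 1 + 869.565ms (1)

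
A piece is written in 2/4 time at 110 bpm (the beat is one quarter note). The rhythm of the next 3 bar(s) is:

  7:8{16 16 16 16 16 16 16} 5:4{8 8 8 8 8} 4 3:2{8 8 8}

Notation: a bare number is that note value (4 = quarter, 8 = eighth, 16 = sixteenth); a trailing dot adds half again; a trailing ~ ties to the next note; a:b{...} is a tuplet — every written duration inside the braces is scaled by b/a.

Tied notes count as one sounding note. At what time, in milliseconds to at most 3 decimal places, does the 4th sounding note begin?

1. 0.0ms @ 0 + 155.844ms (2/7)
2. 155.844ms @ 2/7 + 155.844ms (2/7)
3. 311.688ms @ 4/7 + 155.844ms (2/7)
4. 467.532ms @ 6/7 + 155.844ms (2/7)
5. 623.377ms @ 8/7 + 155.844ms (2/7)
6. 779.221ms @ 10/7 + 155.844ms (2/7)
7. 935.065ms @ 12/7 + 155.844ms (2/7)
8. 1090.909ms @ 2 + 218.182ms (2/5)
9. 1309.091ms @ 12/5 + 218.182ms (2/5)
10. 1527.273ms @ 14/5 + 218.182ms (2/5)
11. 1745.455ms @ 16/5 + 218.182ms (2/5)
12. 1963.636ms @ 18/5 + 218.182ms (2/5)
13. 2181.818ms @ 4 + 545.455ms (1)
14. 2727.273ms @ 5 + 181.818ms (1/3)
15. 2909.091ms @ 16/3 + 181.818ms (1/3)
16. 3090.909ms @ 17/3 + 181.818ms (1/3)

note 4 onset = 6/7b = 467.532ms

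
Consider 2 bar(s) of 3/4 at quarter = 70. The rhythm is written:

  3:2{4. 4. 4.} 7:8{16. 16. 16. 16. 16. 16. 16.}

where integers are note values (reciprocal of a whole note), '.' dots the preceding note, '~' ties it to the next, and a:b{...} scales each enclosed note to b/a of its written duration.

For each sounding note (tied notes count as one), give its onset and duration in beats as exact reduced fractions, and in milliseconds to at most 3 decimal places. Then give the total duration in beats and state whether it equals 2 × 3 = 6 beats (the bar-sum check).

1) 0.0ms=0b +857.143ms=1b
2) 857.143ms=1b +857.143ms=1b
3) 1714.286ms=2b +857.143ms=1b
4) 2571.429ms=3b +367.347ms=3/7b
5) 2938.776ms=24/7b +367.347ms=3/7b
6) 3306.122ms=27/7b +367.347ms=3/7b
7) 3673.469ms=30/7b +367.347ms=3/7b
8) 4040.816ms=33/7b +367.347ms=3/7b
9) 4408.163ms=36/7b +367.347ms=3/7b
10) 4775.51ms=39/7b +367.347ms=3/7b
Σ=6b of 6 (70bpm 3/4) — PASS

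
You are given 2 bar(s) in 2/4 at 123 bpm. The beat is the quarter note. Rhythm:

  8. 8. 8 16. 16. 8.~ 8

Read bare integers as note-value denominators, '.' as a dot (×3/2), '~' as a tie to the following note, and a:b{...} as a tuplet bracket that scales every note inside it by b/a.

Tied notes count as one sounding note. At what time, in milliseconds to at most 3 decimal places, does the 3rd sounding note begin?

note 3 onset = 3/2b = 731.707ms

1. 0.0ms @ 0 + 365.854ms (3/4)
2. 365.854ms @ 3/4 + 365.854ms (3/4)
3. 731.707ms @ 3/2 + 243.902ms (1/2)
4. 975.61ms @ 2 + 182.927ms (3/8)
5. 1158.537ms @ 19/8 + 182.927ms (3/8)
6. 1341.463ms @ 11/4 + 609.756ms (5/4)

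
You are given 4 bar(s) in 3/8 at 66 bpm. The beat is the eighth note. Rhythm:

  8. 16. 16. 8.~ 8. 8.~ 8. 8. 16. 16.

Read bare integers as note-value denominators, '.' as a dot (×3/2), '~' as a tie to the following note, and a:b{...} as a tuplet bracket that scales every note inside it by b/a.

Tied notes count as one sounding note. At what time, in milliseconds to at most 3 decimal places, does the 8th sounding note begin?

note 8 onset = 45/4b = 10227.273ms

1. 0.0ms @ 0 + 1363.636ms (3/2)
2. 1363.636ms @ 3/2 + 681.818ms (3/4)
3. 2045.455ms @ 9/4 + 681.818ms (3/4)
4. 2727.273ms @ 3 + 2727.273ms (3)
5. 5454.545ms @ 6 + 2727.273ms (3)
6. 8181.818ms @ 9 + 1363.636ms (3/2)
7. 9545.455ms @ 21/2 + 681.818ms (3/4)
8. 10227.273ms @ 45/4 + 681.818ms (3/4)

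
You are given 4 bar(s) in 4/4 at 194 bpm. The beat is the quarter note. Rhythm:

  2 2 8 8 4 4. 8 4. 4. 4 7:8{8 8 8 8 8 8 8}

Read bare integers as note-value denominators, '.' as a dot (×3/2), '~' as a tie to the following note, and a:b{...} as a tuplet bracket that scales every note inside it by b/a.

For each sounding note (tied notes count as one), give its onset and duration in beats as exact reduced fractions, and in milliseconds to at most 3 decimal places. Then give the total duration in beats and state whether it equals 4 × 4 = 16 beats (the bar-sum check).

1) 0.0ms=0b +618.557ms=2b
2) 618.557ms=2b +618.557ms=2b
3) 1237.113ms=4b +154.639ms=1/2b
4) 1391.753ms=9/2b +154.639ms=1/2b
5) 1546.392ms=5b +309.278ms=1b
6) 1855.67ms=6b +463.918ms=3/2b
7) 2319.588ms=15/2b +154.639ms=1/2b
8) 2474.227ms=8b +463.918ms=3/2b
9) 2938.144ms=19/2b +463.918ms=3/2b
10) 3402.062ms=11b +309.278ms=1b
11) 3711.34ms=12b +176.73ms=4/7b
12) 3888.071ms=88/7b +176.73ms=4/7b
13) 4064.801ms=92/7b +176.73ms=4/7b
14) 4241.532ms=96/7b +176.73ms=4/7b
15) 4418.262ms=100/7b +176.73ms=4/7b
16) 4594.993ms=104/7b +176.73ms=4/7b
17) 4771.723ms=108/7b +176.73ms=4/7b
Σ=16b of 16 (194bpm 4/4) — PASS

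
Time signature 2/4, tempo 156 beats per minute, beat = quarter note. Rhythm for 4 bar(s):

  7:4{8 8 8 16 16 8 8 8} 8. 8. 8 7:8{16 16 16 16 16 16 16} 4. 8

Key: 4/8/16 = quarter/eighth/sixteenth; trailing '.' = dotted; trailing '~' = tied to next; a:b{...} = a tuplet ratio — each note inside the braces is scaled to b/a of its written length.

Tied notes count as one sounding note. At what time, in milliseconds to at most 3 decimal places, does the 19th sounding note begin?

1. 0.0ms @ 0 + 109.89ms (2/7)
2. 109.89ms @ 2/7 + 109.89ms (2/7)
3. 219.78ms @ 4/7 + 109.89ms (2/7)
4. 329.67ms @ 6/7 + 54.945ms (1/7)
5. 384.615ms @ 1 + 54.945ms (1/7)
6. 439.56ms @ 8/7 + 109.89ms (2/7)
7. 549.451ms @ 10/7 + 109.89ms (2/7)
8. 659.341ms @ 12/7 + 109.89ms (2/7)
9. 769.231ms @ 2 + 288.462ms (3/4)
10. 1057.692ms @ 11/4 + 288.462ms (3/4)
11. 1346.154ms @ 7/2 + 192.308ms (1/2)
12. 1538.462ms @ 4 + 109.89ms (2/7)
13. 1648.352ms @ 30/7 + 109.89ms (2/7)
14. 1758.242ms @ 32/7 + 109.89ms (2/7)
15. 1868.132ms @ 34/7 + 109.89ms (2/7)
16. 1978.022ms @ 36/7 + 109.89ms (2/7)
17. 2087.912ms @ 38/7 + 109.89ms (2/7)
18. 2197.802ms @ 40/7 + 109.89ms (2/7)
19. 2307.692ms @ 6 + 576.923ms (3/2)
20. 2884.615ms @ 15/2 + 192.308ms (1/2)

note 19 onset = 6b = 2307.692ms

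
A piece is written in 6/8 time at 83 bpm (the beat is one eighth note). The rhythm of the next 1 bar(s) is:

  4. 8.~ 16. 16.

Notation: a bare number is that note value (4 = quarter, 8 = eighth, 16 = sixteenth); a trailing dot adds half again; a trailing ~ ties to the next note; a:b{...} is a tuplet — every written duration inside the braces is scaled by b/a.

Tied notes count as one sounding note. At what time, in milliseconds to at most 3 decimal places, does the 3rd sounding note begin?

note 3 onset = 21/4b = 3795.181ms

1. 0.0ms @ 0 + 2168.675ms (3)
2. 2168.675ms @ 3 + 1626.506ms (9/4)
3. 3795.181ms @ 21/4 + 542.169ms (3/4)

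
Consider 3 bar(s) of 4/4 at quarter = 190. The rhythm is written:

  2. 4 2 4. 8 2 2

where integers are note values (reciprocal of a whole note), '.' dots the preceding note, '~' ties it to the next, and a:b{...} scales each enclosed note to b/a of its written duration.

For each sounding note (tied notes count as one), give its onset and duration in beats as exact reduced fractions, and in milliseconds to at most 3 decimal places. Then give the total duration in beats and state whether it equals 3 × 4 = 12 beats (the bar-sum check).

1) 0.0ms=0b +947.368ms=3b
2) 947.368ms=3b +315.789ms=1b
3) 1263.158ms=4b +631.579ms=2b
4) 1894.737ms=6b +473.684ms=3/2b
5) 2368.421ms=15/2b +157.895ms=1/2b
6) 2526.316ms=8b +631.579ms=2b
7) 3157.895ms=10b +631.579ms=2b
Σ=12b of 12 (190bpm 4/4) — PASS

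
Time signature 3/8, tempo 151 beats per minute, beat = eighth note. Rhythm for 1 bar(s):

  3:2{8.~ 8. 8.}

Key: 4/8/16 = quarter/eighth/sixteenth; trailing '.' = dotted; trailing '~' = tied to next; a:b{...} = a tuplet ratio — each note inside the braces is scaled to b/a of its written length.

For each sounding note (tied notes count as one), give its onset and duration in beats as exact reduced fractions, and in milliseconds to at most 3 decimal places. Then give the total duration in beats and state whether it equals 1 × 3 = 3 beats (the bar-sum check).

1) 0.0ms=0b +794.702ms=2b
2) 794.702ms=2b +397.351ms=1b
Σ=3b of 3 (151bpm 3/8) — PASS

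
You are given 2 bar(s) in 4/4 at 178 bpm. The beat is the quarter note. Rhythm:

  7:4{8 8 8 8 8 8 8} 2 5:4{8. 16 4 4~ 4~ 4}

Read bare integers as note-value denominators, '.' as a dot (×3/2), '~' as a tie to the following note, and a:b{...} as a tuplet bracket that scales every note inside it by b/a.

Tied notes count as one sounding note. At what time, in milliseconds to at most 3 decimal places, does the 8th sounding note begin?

1. 0.0ms @ 0 + 96.308ms (2/7)
2. 96.308ms @ 2/7 + 96.308ms (2/7)
3. 192.616ms @ 4/7 + 96.308ms (2/7)
4. 288.925ms @ 6/7 + 96.308ms (2/7)
5. 385.233ms @ 8/7 + 96.308ms (2/7)
6. 481.541ms @ 10/7 + 96.308ms (2/7)
7. 577.849ms @ 12/7 + 96.308ms (2/7)
8. 674.157ms @ 2 + 674.157ms (2)
9. 1348.315ms @ 4 + 202.247ms (3/5)
10. 1550.562ms @ 23/5 + 67.416ms (1/5)
11. 1617.978ms @ 24/5 + 269.663ms (4/5)
12. 1887.64ms @ 28/5 + 808.989ms (12/5)

note 8 onset = 2b = 674.157ms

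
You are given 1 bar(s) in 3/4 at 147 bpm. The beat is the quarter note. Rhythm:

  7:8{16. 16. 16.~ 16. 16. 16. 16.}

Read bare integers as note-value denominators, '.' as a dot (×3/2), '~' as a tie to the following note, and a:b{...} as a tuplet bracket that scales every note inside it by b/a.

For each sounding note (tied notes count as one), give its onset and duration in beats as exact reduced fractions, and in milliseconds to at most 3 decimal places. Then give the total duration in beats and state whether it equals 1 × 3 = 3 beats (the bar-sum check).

1) 0.0ms=0b +174.927ms=3/7b
2) 174.927ms=3/7b +174.927ms=3/7b
3) 349.854ms=6/7b +349.854ms=6/7b
4) 699.708ms=12/7b +174.927ms=3/7b
5) 874.636ms=15/7b +174.927ms=3/7b
6) 1049.563ms=18/7b +174.927ms=3/7b
Σ=3b of 3 (147bpm 3/4) — PASS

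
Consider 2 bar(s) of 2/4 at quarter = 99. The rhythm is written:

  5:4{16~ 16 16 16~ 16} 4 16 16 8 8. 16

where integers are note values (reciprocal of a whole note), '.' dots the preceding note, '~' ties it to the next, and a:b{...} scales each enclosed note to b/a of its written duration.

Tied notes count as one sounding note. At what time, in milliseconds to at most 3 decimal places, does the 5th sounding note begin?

note 5 onset = 2b = 1212.121ms

1. 0.0ms @ 0 + 242.424ms (2/5)
2. 242.424ms @ 2/5 + 121.212ms (1/5)
3. 363.636ms @ 3/5 + 242.424ms (2/5)
4. 606.061ms @ 1 + 606.061ms (1)
5. 1212.121ms @ 2 + 151.515ms (1/4)
6. 1363.636ms @ 9/4 + 151.515ms (1/4)
7. 1515.152ms @ 5/2 + 303.03ms (1/2)
8. 1818.182ms @ 3 + 454.545ms (3/4)
9. 2272.727ms @ 15/4 + 151.515ms (1/4)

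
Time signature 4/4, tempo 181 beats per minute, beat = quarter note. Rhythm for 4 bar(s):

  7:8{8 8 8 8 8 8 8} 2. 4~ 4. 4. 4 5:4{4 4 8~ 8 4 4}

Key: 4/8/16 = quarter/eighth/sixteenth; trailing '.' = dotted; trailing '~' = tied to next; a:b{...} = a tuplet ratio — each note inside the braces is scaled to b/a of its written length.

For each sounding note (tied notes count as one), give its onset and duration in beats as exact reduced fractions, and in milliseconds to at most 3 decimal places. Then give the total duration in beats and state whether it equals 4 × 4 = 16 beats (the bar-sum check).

1) 0.0ms=0b +189.424ms=4/7b
2) 189.424ms=4/7b +189.424ms=4/7b
3) 378.848ms=8/7b +189.424ms=4/7b
4) 568.272ms=12/7b +189.424ms=4/7b
5) 757.695ms=16/7b +189.424ms=4/7b
6) 947.119ms=20/7b +189.424ms=4/7b
7) 1136.543ms=24/7b +189.424ms=4/7b
8) 1325.967ms=4b +994.475ms=3b
9) 2320.442ms=7b +828.729ms=5/2b
10) 3149.171ms=19/2b +497.238ms=3/2b
11) 3646.409ms=11b +331.492ms=1b
12) 3977.901ms=12b +265.193ms=4/5b
13) 4243.094ms=64/5b +265.193ms=4/5b
14) 4508.287ms=68/5b +265.193ms=4/5b
15) 4773.481ms=72/5b +265.193ms=4/5b
16) 5038.674ms=76/5b +265.193ms=4/5b
Σ=16b of 16 (181bpm 4/4) — PASS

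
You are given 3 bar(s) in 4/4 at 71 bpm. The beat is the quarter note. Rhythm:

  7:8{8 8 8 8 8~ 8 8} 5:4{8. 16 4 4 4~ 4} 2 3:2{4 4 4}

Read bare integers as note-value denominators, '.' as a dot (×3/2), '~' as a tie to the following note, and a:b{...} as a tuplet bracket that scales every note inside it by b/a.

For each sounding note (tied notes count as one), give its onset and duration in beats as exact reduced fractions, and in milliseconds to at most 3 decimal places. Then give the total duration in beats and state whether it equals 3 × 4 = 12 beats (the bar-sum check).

1) 0.0ms=0b +482.897ms=4/7b
2) 482.897ms=4/7b +482.897ms=4/7b
3) 965.795ms=8/7b +482.897ms=4/7b
4) 1448.692ms=12/7b +482.897ms=4/7b
5) 1931.59ms=16/7b +965.795ms=8/7b
6) 2897.384ms=24/7b +482.897ms=4/7b
7) 3380.282ms=4b +507.042ms=3/5b
8) 3887.324ms=23/5b +169.014ms=1/5b
9) 4056.338ms=24/5b +676.056ms=4/5b
10) 4732.394ms=28/5b +676.056ms=4/5b
11) 5408.451ms=32/5b +1352.113ms=8/5b
12) 6760.563ms=8b +1690.141ms=2b
13) 8450.704ms=10b +563.38ms=2/3b
14) 9014.085ms=32/3b +563.38ms=2/3b
15) 9577.465ms=34/3b +563.38ms=2/3b
Σ=12b of 12 (71bpm 4/4) — PASS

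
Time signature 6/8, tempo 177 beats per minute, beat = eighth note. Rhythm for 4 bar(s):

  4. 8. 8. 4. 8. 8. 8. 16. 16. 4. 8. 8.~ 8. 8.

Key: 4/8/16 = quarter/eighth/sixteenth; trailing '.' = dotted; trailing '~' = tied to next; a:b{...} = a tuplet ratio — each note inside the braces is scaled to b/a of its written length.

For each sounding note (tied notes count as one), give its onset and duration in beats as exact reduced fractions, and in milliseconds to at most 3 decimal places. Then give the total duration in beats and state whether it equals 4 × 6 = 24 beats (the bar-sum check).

1) 0.0ms=0b +1016.949ms=3b
2) 1016.949ms=3b +508.475ms=3/2b
3) 1525.424ms=9/2b +508.475ms=3/2b
4) 2033.898ms=6b +1016.949ms=3b
5) 3050.847ms=9b +508.475ms=3/2b
6) 3559.322ms=21/2b +508.475ms=3/2b
7) 4067.797ms=12b +508.475ms=3/2b
8) 4576.271ms=27/2b +254.237ms=3/4b
9) 4830.508ms=57/4b +254.237ms=3/4b
10) 5084.746ms=15b +1016.949ms=3b
11) 6101.695ms=18b +508.475ms=3/2b
12) 6610.169ms=39/2b +1016.949ms=3b
13) 7627.119ms=45/2b +508.475ms=3/2b
Σ=24b of 24 (177bpm 6/8) — PASS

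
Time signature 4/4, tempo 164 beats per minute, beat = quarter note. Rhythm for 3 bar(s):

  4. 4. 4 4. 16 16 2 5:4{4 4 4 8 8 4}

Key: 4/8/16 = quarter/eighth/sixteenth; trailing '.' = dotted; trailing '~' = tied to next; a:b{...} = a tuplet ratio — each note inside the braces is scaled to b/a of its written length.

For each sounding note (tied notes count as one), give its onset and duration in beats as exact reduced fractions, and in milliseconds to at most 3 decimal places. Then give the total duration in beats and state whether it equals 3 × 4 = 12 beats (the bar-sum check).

1) 0.0ms=0b +548.78ms=3/2b
2) 548.78ms=3/2b +548.78ms=3/2b
3) 1097.561ms=3b +365.854ms=1b
4) 1463.415ms=4b +548.78ms=3/2b
5) 2012.195ms=11/2b +91.463ms=1/4b
6) 2103.659ms=23/4b +91.463ms=1/4b
7) 2195.122ms=6b +731.707ms=2b
8) 2926.829ms=8b +292.683ms=4/5b
9) 3219.512ms=44/5b +292.683ms=4/5b
10) 3512.195ms=48/5b +292.683ms=4/5b
11) 3804.878ms=52/5b +146.341ms=2/5b
12) 3951.22ms=54/5b +146.341ms=2/5b
13) 4097.561ms=56/5b +292.683ms=4/5b
Σ=12b of 12 (164bpm 4/4) — PASS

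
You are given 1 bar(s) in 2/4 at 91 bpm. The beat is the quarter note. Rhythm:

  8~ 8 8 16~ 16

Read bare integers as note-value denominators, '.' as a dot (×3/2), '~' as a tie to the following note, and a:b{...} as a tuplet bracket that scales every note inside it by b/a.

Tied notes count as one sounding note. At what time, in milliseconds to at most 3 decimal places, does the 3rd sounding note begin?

1. 0.0ms @ 0 + 659.341ms (1)
2. 659.341ms @ 1 + 329.67ms (1/2)
3. 989.011ms @ 3/2 + 329.67ms (1/2)

note 3 onset = 3/2b = 989.011ms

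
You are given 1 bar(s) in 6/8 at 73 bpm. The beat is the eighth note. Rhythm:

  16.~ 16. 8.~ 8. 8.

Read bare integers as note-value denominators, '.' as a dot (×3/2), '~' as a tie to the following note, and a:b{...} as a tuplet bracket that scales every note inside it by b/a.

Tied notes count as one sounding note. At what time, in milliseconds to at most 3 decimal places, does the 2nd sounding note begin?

note 2 onset = 3/2b = 1232.877ms

1. 0.0ms @ 0 + 1232.877ms (3/2)
2. 1232.877ms @ 3/2 + 2465.753ms (3)
3. 3698.63ms @ 9/2 + 1232.877ms (3/2)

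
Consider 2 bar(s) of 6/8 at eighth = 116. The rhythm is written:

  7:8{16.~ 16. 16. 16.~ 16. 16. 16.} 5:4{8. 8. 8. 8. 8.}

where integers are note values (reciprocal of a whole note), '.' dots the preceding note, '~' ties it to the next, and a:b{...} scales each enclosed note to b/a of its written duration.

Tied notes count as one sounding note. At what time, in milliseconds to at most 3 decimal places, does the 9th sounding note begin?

1. 0.0ms @ 0 + 886.7ms (12/7)
2. 886.7ms @ 12/7 + 443.35ms (6/7)
3. 1330.049ms @ 18/7 + 886.7ms (12/7)
4. 2216.749ms @ 30/7 + 443.35ms (6/7)
5. 2660.099ms @ 36/7 + 443.35ms (6/7)
6. 3103.448ms @ 6 + 620.69ms (6/5)
7. 3724.138ms @ 36/5 + 620.69ms (6/5)
8. 4344.828ms @ 42/5 + 620.69ms (6/5)
9. 4965.517ms @ 48/5 + 620.69ms (6/5)
10. 5586.207ms @ 54/5 + 620.69ms (6/5)

note 9 onset = 48/5b = 4965.517ms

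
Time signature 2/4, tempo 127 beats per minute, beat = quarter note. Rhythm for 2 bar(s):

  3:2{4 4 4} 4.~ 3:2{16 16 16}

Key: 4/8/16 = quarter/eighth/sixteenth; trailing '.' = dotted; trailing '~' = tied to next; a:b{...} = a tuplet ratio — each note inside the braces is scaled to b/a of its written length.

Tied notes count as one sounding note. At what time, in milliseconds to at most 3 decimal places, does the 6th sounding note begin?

1. 0.0ms @ 0 + 314.961ms (2/3)
2. 314.961ms @ 2/3 + 314.961ms (2/3)
3. 629.921ms @ 4/3 + 314.961ms (2/3)
4. 944.882ms @ 2 + 787.402ms (5/3)
5. 1732.283ms @ 11/3 + 78.74ms (1/6)
6. 1811.024ms @ 23/6 + 78.74ms (1/6)

note 6 onset = 23/6b = 1811.024ms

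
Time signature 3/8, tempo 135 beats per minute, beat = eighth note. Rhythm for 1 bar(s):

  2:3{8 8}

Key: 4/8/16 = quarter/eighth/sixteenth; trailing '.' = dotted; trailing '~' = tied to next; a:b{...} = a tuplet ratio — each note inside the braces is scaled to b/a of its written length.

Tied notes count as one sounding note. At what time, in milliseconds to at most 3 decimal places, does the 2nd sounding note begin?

note 2 onset = 3/2b = 666.667ms

1. 0.0ms @ 0 + 666.667ms (3/2)
2. 666.667ms @ 3/2 + 666.667ms (3/2)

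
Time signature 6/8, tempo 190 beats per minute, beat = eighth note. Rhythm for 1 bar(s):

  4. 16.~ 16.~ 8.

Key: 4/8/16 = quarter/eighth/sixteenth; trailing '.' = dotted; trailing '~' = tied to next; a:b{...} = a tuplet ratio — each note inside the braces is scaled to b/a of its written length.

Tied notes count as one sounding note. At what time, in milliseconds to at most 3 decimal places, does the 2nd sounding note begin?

1. 0.0ms @ 0 + 947.368ms (3)
2. 947.368ms @ 3 + 947.368ms (3)

note 2 onset = 3b = 947.368ms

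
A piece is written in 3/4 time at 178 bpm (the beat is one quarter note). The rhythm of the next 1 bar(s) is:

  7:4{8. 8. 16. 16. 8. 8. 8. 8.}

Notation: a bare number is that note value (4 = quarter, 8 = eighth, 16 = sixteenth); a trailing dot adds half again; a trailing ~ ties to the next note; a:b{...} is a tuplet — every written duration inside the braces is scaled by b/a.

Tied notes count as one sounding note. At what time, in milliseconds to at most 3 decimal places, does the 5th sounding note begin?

note 5 onset = 9/7b = 433.387ms

1. 0.0ms @ 0 + 144.462ms (3/7)
2. 144.462ms @ 3/7 + 144.462ms (3/7)
3. 288.925ms @ 6/7 + 72.231ms (3/14)
4. 361.156ms @ 15/14 + 72.231ms (3/14)
5. 433.387ms @ 9/7 + 144.462ms (3/7)
6. 577.849ms @ 12/7 + 144.462ms (3/7)
7. 722.311ms @ 15/7 + 144.462ms (3/7)
8. 866.774ms @ 18/7 + 144.462ms (3/7)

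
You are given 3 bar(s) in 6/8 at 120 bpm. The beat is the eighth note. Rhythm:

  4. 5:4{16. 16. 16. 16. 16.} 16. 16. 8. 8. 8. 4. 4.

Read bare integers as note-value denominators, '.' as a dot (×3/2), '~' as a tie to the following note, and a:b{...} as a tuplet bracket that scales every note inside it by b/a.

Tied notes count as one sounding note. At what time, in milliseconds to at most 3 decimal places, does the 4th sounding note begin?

note 4 onset = 21/5b = 2100.0ms

1. 0.0ms @ 0 + 1500.0ms (3)
2. 1500.0ms @ 3 + 300.0ms (3/5)
3. 1800.0ms @ 18/5 + 300.0ms (3/5)
4. 2100.0ms @ 21/5 + 300.0ms (3/5)
5. 2400.0ms @ 24/5 + 300.0ms (3/5)
6. 2700.0ms @ 27/5 + 300.0ms (3/5)
7. 3000.0ms @ 6 + 375.0ms (3/4)
8. 3375.0ms @ 27/4 + 375.0ms (3/4)
9. 3750.0ms @ 15/2 + 750.0ms (3/2)
10. 4500.0ms @ 9 + 750.0ms (3/2)
11. 5250.0ms @ 21/2 + 750.0ms (3/2)
12. 6000.0ms @ 12 + 1500.0ms (3)
13. 7500.0ms @ 15 + 1500.0ms (3)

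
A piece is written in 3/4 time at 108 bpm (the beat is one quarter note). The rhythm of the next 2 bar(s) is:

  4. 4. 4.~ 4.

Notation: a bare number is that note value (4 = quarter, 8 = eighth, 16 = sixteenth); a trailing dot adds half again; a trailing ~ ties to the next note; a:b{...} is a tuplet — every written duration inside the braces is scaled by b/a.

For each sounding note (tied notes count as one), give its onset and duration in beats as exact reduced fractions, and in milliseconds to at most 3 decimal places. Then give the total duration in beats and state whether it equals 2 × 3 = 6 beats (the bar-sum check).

1) 0.0ms=0b +833.333ms=3/2b
2) 833.333ms=3/2b +833.333ms=3/2b
3) 1666.667ms=3b +1666.667ms=3b
Σ=6b of 6 (108bpm 3/4) — PASS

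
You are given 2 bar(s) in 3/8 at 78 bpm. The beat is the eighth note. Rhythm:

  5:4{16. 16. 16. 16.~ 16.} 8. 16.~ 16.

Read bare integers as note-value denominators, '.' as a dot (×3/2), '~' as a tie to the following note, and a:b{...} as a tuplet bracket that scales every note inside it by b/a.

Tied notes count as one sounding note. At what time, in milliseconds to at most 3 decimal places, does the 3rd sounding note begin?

note 3 onset = 6/5b = 923.077ms

1. 0.0ms @ 0 + 461.538ms (3/5)
2. 461.538ms @ 3/5 + 461.538ms (3/5)
3. 923.077ms @ 6/5 + 461.538ms (3/5)
4. 1384.615ms @ 9/5 + 923.077ms (6/5)
5. 2307.692ms @ 3 + 1153.846ms (3/2)
6. 3461.538ms @ 9/2 + 1153.846ms (3/2)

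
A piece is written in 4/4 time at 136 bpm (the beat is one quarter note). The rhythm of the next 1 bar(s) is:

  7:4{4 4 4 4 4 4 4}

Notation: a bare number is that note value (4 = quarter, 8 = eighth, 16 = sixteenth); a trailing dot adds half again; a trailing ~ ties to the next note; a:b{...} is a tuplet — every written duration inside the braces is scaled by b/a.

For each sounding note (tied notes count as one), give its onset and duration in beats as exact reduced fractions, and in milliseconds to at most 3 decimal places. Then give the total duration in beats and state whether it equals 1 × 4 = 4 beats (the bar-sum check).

1) 0.0ms=0b +252.101ms=4/7b
2) 252.101ms=4/7b +252.101ms=4/7b
3) 504.202ms=8/7b +252.101ms=4/7b
4) 756.303ms=12/7b +252.101ms=4/7b
5) 1008.403ms=16/7b +252.101ms=4/7b
6) 1260.504ms=20/7b +252.101ms=4/7b
7) 1512.605ms=24/7b +252.101ms=4/7b
Σ=4b of 4 (136bpm 4/4) — PASS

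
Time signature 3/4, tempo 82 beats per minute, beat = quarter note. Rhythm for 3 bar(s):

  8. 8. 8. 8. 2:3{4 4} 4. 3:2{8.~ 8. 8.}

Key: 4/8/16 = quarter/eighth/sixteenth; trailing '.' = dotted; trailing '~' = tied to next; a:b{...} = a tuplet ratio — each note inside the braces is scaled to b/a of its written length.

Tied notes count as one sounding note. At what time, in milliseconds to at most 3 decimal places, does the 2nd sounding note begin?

1. 0.0ms @ 0 + 548.78ms (3/4)
2. 548.78ms @ 3/4 + 548.78ms (3/4)
3. 1097.561ms @ 3/2 + 548.78ms (3/4)
4. 1646.341ms @ 9/4 + 548.78ms (3/4)
5. 2195.122ms @ 3 + 1097.561ms (3/2)
6. 3292.683ms @ 9/2 + 1097.561ms (3/2)
7. 4390.244ms @ 6 + 1097.561ms (3/2)
8. 5487.805ms @ 15/2 + 731.707ms (1)
9. 6219.512ms @ 17/2 + 365.854ms (1/2)

note 2 onset = 3/4b = 548.78ms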